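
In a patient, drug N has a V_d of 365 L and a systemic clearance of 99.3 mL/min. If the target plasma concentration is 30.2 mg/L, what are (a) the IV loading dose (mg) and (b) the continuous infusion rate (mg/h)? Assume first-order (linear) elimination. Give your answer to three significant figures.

(a) 11000 mg; (b) 180 mg/h

LD = Vd · C_target = 365.0 × 30.2 = 11020 mg
CL = 99.3 mL/min = 99.3 × 0.06 = 5.958 L/h
Infusion rate = 5.958 L/h × 30.2 mg/L = 179.9 mg/h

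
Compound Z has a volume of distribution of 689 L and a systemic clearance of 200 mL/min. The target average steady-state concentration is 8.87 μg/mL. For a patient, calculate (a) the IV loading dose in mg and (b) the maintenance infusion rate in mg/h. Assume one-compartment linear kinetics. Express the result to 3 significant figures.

(a) 6110 mg; (b) 106 mg/h

Loading: fill Vd to C_target → 689.0 L × 8.87 mg/L = 6111 mg
CL = 200 mL/min = 200 × 0.06 = 12.00 L/h
Infusion rate = 12.00 L/h × 8.87 mg/L = 106.4 mg/h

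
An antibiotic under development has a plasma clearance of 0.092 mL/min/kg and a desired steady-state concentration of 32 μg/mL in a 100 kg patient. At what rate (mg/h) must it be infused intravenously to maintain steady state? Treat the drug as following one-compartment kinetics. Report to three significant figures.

CL = 0.092 mL/min/kg × 100 kg = 9.200 mL/min = 9.200 × 60/1000 = 0.5520 L/h
Rate = CL × Css = 0.5520 × 32 = 17.66 mg/h

17.7 mg/h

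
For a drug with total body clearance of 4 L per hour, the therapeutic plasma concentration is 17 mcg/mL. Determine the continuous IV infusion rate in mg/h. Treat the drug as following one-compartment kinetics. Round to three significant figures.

68.0 mg/h

At steady state, infusion rate equals elimination rate: rate in = CL × Css.
Infusion rate = CL · Css = 4.000 L/h × 17 mg/L = 68.00 mg/h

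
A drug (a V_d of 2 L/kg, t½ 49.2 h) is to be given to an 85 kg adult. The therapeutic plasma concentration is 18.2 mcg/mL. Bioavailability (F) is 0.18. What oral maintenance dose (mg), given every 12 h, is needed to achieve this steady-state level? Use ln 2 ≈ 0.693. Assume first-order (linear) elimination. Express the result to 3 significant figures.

2910 mg

Vd = 2 L/kg × 85 kg = 170.0 L
CL = 0.693 × Vd / t½ = 0.693 × 170.0 / 49.2 = 2.395 L/h
D = CL × Css × τ / F = 2.395 × 18.2 × 12 / 0.18 = 2906 mg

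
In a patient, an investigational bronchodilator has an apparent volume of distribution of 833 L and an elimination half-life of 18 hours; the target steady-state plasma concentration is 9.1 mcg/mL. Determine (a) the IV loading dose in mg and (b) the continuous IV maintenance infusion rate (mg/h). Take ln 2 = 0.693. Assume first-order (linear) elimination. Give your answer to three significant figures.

LD = Vd × C = 833.0 × 9.1 = 7580 mg
CL = 0.693 × Vd / t½ = 0.693 × 833.0 / 18 = 32.07 L/h
Infusion rate = CL × Css = 32.07 × 9.1 = 291.8 mg/h

(a) 7580 mg; (b) 292 mg/h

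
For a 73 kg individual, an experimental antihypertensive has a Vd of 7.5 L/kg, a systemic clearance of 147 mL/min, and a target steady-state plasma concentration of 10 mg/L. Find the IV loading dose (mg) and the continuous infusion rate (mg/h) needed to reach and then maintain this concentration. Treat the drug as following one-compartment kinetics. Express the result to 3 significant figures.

Vd(total) = 73 kg × 7.5 L/kg = 547.5 L
Loading dose = Vd × C = 547.5 × 10 = 5475 mg
Convert clearance: 147 mL/min × 60 min/h ÷ 1000 mL/L = 8.820 L/h
Maintenance infusion rate = CL × Css = 8.820 × 10 = 88.20 mg/h

(a) 5480 mg; (b) 88.2 mg/h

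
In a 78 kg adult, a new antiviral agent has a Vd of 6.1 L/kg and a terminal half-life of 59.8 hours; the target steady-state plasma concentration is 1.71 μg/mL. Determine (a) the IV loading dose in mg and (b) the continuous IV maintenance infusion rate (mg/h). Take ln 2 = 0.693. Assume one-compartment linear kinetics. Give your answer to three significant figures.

Vd(total) = 78 kg × 6.1 L/kg = 475.8 L
LD = Vd × C = 475.8 × 1.71 = 813.6 mg
CL = 0.693 × Vd / t½ = 0.693 × 475.8 / 59.8 = 5.514 L/h
Infusion rate = CL × Css = 5.514 × 1.71 = 9.429 mg/h

(a) 814 mg; (b) 9.43 mg/h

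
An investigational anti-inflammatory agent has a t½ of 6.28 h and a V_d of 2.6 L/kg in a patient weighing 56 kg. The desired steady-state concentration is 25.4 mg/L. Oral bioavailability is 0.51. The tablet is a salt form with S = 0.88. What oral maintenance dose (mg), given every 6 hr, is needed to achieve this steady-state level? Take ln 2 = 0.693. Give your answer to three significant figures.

Total Vd = 2.6 × 56 = 145.6 L
CL = ln 2 · Vd / t½ = 0.693 × 145.6 / 6.28 = 16.07 L/h
D = CL × Css × τ / F / S = 16.07 × 25.4 × 6 / 0.51 / 0.88 = 5457 mg

5460 mg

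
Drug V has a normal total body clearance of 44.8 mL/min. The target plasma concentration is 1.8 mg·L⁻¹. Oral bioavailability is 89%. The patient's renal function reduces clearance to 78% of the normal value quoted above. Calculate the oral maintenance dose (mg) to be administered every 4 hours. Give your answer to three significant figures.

17.0 mg

CL = 44.8 mL/min = 44.8 × 0.06 = 2.688 L/h
Patient clearance = 0.78 × 2.688 = 2.097 L/h
At steady state, dose per interval replaces the amount cleared in that interval: F·D/τ = CL·Css.
D = CL × Css × τ / F = 2.097 × 1.8 × 4 / 0.89 = 16.96 mg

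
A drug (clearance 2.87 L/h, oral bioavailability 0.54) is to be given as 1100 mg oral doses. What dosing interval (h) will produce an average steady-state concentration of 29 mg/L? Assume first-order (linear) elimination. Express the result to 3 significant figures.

F·D/τ = CL·Css → τ = F·D / (CL·Css).
τ = 0.54 × 1100 / (2.87 × 29) = 7.137 h

7.14 h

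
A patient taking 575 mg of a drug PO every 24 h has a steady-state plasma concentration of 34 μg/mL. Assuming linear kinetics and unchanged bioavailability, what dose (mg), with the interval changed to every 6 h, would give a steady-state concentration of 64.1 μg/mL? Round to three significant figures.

For first-order elimination, Css ∝ F·D/(CL·τ); F and CL are unchanged, so Css ∝ D/τ.
D₂ = D₁ × (Css,target / Css,current) × (τ₂/τ₁) = 575 × (64.1/34) × (6/24) = 271.0 mg

271 mg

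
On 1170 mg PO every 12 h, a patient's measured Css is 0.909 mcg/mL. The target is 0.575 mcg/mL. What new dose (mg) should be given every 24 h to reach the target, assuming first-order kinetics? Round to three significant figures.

1480 mg

For first-order elimination, Css ∝ F·D/(CL·τ); F and CL are unchanged, so Css ∝ D/τ.
D₂ = D₁ × (Css,target / Css,current) × (τ₂/τ₁) = 1170 × (0.575/0.909) × (24/12) = 1480 mg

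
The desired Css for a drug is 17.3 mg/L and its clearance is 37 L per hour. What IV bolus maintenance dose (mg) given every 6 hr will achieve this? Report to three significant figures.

D = CL × Css × τ = 37.00 × 17.3 × 6 = 3841 mg

3840 mg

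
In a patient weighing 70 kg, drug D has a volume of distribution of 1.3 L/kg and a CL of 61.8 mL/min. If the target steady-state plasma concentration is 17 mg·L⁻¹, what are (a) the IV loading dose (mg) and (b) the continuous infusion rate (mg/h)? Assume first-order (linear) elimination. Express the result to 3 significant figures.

(a) 1550 mg; (b) 63.0 mg/h

Total Vd = 1.3 × 70 = 91.00 L
Loading: fill Vd to C_target → 91.00 L × 17 mg/L = 1547 mg
CL = 61.8 mL/min = 61.8 × 0.06 = 3.708 L/h
Maintenance: replace elimination → rate = CL × Css = 3.708 × 17 = 63.04 mg/h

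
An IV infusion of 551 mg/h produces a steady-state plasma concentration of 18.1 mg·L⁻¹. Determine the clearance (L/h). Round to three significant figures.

At steady state, infusion rate = CL × Css, so CL = rate / Css.
CL = 551 / 18.1 = 30.44 L/h

30.4 L/h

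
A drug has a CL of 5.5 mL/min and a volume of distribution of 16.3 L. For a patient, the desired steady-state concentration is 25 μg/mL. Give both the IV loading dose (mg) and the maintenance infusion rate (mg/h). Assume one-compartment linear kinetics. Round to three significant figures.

LD = Vd · C_target = 16.30 × 25 = 407.5 mg
CL = 5.5 mL/min × 60/1000 = 0.3300 L/h
Maintenance infusion rate = CL × Css = 0.3300 × 25 = 8.250 mg/h

(a) 408 mg; (b) 8.25 mg/h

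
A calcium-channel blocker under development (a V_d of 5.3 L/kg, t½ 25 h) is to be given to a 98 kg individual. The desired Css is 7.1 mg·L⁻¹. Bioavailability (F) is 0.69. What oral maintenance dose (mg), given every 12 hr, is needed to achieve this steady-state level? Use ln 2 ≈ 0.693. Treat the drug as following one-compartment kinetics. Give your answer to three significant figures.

Vd = 5.3 L/kg × 98 kg = 519.4 L
CL = ln 2 · Vd / t½ = 0.693 × 519.4 / 25 = 14.40 L/h
D = CL × Css × τ / F = 14.40 × 7.1 × 12 / 0.69 = 1778 mg

1780 mg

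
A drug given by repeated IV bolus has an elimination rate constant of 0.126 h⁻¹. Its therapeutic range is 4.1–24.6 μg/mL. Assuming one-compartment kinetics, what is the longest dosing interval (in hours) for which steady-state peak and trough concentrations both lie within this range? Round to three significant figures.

14.2 h

Between IV bolus doses, concentration decays as C = C₀·e^(−kτ), so C_peak/C_trough = e^(kτ).
τ_max = ln(C_peak/C_trough) / k = ln(24.6/4.1) / 0.1260 = 1.792 / 0.1260 = 14.22 h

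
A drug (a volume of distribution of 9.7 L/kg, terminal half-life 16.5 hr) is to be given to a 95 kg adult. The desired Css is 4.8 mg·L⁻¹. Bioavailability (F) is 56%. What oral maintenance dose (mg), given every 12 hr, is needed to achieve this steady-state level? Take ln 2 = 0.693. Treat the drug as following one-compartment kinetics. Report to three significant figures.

3980 mg

Vd = 9.7 L/kg × 95 kg = 921.5 L
k = 0.693/16.5 = 0.04200 h⁻¹, so CL = k·Vd = 0.04200 × 921.5 = 38.70 L/h
D = CL × Css × τ / F = 38.70 × 4.8 × 12 / 0.56 = 3981 mg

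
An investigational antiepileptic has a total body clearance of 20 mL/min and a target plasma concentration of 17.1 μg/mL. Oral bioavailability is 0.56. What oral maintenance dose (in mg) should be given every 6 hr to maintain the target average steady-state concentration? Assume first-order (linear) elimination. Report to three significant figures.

CL = 20 mL/min = 20 × 0.06 = 1.200 L/h
D = CL × Css × τ / F = 1.200 × 17.1 × 6 / 0.56 = 219.9 mg

220 mg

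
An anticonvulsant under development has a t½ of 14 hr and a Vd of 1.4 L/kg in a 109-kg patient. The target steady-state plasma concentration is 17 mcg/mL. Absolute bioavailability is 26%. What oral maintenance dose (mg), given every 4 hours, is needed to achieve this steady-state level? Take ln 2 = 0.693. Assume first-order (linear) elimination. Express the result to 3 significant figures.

Total Vd = 1.4 × 109 = 152.6 L
k = 0.693/14 = 0.04950 h⁻¹, so CL = k·Vd = 0.04950 × 152.6 = 7.554 L/h
D = CL × Css × τ / F = 7.554 × 17 × 4 / 0.26 = 1976 mg

1980 mg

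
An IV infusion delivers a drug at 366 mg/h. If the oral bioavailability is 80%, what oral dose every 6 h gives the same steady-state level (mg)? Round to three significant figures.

2750 mg

To maintain the same Css, the systemic dosing rate must be unchanged: F·D/τ = infusion rate.
D = rate × τ / F = 366 × 6 / 0.8 = 2745 mg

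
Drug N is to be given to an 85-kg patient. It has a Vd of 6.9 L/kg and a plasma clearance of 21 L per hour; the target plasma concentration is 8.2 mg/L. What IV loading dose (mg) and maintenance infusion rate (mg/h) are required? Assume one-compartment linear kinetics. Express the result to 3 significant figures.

(a) 4810 mg; (b) 172 mg/h

Vd(total) = 85 kg × 6.9 L/kg = 586.5 L
Loading: fill Vd to C_target → 586.5 L × 8.2 mg/L = 4809 mg
Maintenance infusion rate = CL × Css = 21.00 × 8.2 = 172.2 mg/h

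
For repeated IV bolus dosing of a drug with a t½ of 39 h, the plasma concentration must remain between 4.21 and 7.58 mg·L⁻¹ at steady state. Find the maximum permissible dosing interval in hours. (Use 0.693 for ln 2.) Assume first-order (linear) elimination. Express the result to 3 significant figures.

k = 0.693 / t½ = 0.693 / 39 = 0.01777 h⁻¹
Between IV bolus doses, concentration decays as C = C₀·e^(−kτ), so C_peak/C_trough = e^(kτ).
τ_max = ln(C_peak/C_trough) / k = ln(7.58/4.21) / 0.01777 = 0.5881 / 0.01777 = 33.10 h

33.1 h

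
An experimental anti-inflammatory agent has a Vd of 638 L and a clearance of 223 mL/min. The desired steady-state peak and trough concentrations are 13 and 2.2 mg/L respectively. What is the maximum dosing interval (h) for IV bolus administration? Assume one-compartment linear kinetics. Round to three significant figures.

Convert clearance: 223 mL/min × 60 min/h ÷ 1000 mL/L = 13.38 L/h
k = CL / Vd = 13.38 / 638.0 = 0.02097 h⁻¹
Between IV bolus doses, concentration decays as C = C₀·e^(−kτ), so C_peak/C_trough = e^(kτ).
τ_max = ln(C_peak/C_trough) / k = ln(13/2.2) / 0.02097 = 1.776 / 0.02097 = 84.69 h

84.7 h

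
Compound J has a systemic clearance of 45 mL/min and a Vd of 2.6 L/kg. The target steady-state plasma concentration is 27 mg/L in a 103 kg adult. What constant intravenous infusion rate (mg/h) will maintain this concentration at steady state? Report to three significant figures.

CL = 45 mL/min = 45 × 0.06 = 2.700 L/h
Infusion rate = CL · Css = 2.700 L/h × 27 mg/L = 72.90 mg/h

72.9 mg/h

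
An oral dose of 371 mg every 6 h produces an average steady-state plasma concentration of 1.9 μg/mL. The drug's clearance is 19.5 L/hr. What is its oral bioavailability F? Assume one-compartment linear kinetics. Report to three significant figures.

0.599

F·D/τ = CL·Css at steady state → F = CL·Css·τ / D.
F = 19.5 × 1.9 × 6 / 371 = 0.599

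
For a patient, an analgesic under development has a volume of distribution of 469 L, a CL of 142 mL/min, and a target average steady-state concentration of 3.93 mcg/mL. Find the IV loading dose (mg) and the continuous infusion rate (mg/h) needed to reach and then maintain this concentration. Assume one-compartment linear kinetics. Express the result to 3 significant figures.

Loading: fill Vd to C_target → 469.0 L × 3.93 mg/L = 1843 mg
CL = 142 mL/min × 60/1000 = 8.520 L/h
Maintenance infusion rate = CL × Css = 8.520 × 3.93 = 33.48 mg/h

(a) 1840 mg; (b) 33.5 mg/h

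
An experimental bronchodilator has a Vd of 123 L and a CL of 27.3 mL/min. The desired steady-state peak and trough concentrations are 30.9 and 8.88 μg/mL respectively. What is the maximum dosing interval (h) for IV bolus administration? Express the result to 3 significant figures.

Convert clearance: 27.3 mL/min × 60 min/h ÷ 1000 mL/L = 1.638 L/h
k = CL / Vd = 1.638 / 123.0 = 0.01332 h⁻¹
Between IV bolus doses, concentration decays as C = C₀·e^(−kτ), so C_peak/C_trough = e^(kτ).
τ_max = ln(C_peak/C_trough) / k = ln(30.9/8.88) / 0.01332 = 1.247 / 0.01332 = 93.62 h

93.6 h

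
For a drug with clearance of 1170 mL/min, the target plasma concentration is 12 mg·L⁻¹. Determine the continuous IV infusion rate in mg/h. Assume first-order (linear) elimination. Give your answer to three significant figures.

842 mg/h

CL = 1170 mL/min = 1170 × 0.06 = 70.20 L/h
At steady state, infusion rate equals elimination rate: rate in = CL × Css.
Rate = CL × Css = 70.20 × 12 = 842.4 mg/h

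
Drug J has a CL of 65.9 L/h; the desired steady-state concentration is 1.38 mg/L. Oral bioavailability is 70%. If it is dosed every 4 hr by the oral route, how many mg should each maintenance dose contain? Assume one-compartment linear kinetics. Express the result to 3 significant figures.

At steady state, dose per interval replaces the amount cleared in that interval: F·D/τ = CL·Css.
D = CL × Css × τ / F = 65.90 × 1.38 × 4 / 0.7 = 519.7 mg

520 mg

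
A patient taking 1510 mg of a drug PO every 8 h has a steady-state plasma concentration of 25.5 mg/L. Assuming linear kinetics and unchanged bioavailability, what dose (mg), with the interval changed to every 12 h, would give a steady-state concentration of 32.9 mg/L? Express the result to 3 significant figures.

2920 mg

For first-order elimination, Css ∝ F·D/(CL·τ); F and CL are unchanged, so Css ∝ D/τ.
D₂ = D₁ × (Css,target / Css,current) × (τ₂/τ₁) = 1510 × (32.9/25.5) × (12/8) = 2922 mg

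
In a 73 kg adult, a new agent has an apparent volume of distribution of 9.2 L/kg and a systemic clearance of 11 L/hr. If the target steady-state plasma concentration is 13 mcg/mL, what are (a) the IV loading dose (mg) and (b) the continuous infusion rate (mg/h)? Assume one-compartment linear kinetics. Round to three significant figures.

Total Vd = 9.2 × 73 = 671.6 L
Loading dose = Vd × C = 671.6 × 13 = 8731 mg
Infusion rate = 11.00 L/h × 13 mg/L = 143.0 mg/h

(a) 8730 mg; (b) 143 mg/h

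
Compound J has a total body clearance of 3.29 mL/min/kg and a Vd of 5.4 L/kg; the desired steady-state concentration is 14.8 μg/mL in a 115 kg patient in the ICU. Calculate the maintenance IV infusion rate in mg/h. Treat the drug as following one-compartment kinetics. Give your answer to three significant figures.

CL = 3.29 mL/min/kg × 115 kg = 378.4 mL/min = 378.4 × 60/1000 = 22.70 L/h
Vd does not affect the maintenance rate; only clearance governs steady-state input.
R₀ = 22.70 × 14.8 = 336.0 mg/h

336 mg/h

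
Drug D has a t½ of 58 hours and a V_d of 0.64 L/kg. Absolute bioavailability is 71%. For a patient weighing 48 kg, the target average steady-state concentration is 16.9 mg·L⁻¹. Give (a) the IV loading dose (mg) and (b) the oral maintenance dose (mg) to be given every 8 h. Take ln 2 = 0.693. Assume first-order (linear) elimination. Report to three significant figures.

(a) 519 mg; (b) 69.9 mg

Vd(total) = 48 kg × 0.64 L/kg = 30.72 L
LD = Vd × C = 30.72 × 16.9 = 519.2 mg
CL = 0.693 × Vd / t½ = 0.693 × 30.72 / 58 = 0.3671 L/h
D = CL × Css × τ / F = 0.3671 × 16.9 × 8 / 0.71 = 69.90 mg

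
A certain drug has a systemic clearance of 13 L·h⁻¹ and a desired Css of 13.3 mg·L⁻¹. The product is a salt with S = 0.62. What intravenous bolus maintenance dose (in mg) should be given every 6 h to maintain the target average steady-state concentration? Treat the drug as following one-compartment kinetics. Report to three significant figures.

At steady state, dose per interval replaces the amount cleared in that interval: S·D/τ = CL·Css.
D = CL × Css × τ / S = 13.00 × 13.3 × 6 / 0.62 = 1673 mg

1670 mg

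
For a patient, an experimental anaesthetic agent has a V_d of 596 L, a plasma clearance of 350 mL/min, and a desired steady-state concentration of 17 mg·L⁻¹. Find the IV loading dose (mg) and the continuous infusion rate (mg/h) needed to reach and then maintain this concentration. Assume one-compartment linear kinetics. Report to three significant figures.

Loading dose = Vd × C = 596.0 × 17 = 10130 mg
Convert clearance: 350 mL/min × 60 min/h ÷ 1000 mL/L = 21.00 L/h
Maintenance infusion rate = CL × Css = 21.00 × 17 = 357.0 mg/h

(a) 10100 mg; (b) 357 mg/h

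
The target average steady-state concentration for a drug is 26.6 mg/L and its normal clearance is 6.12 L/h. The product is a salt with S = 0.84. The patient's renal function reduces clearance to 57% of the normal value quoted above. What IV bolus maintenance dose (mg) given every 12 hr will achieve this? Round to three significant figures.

Patient clearance = 0.57 × 6.120 = 3.488 L/h
D = CL × Css × τ / S = 3.488 × 26.6 × 12 / 0.84 = 1325 mg

1330 mg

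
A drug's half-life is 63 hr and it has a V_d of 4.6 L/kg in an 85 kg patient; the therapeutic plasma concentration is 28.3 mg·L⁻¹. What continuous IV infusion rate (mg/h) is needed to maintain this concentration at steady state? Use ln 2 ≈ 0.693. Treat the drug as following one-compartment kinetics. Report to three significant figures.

Vd(total) = 85 kg × 4.6 L/kg = 391.0 L
k = 0.693/63 = 0.01100 h⁻¹, so CL = k·Vd = 0.01100 × 391.0 = 4.301 L/h
Infusion rate = CL × Css = 4.301 × 28.3 = 121.7 mg/h

122 mg/h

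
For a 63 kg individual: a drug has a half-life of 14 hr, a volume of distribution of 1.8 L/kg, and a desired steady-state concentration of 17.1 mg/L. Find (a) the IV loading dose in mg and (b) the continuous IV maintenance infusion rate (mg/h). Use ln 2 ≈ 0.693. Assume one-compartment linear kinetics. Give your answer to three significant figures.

Vd = 1.8 L/kg × 63 kg = 113.4 L
LD = Vd × C = 113.4 × 17.1 = 1939 mg
CL = 0.693 × Vd / t½ = 0.693 × 113.4 / 14 = 5.613 L/h
Infusion rate = CL × Css = 5.613 × 17.1 = 95.98 mg/h

(a) 1940 mg; (b) 96.0 mg/h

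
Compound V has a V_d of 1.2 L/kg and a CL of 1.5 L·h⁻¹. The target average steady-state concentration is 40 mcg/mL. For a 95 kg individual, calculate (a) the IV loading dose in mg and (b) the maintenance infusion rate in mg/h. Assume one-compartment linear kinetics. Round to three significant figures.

Total Vd = 1.2 × 95 = 114.0 L
Loading dose = Vd × C = 114.0 × 40 = 4560 mg
Maintenance: replace elimination → rate = CL × Css = 1.500 × 40 = 60.00 mg/h

(a) 4560 mg; (b) 60.0 mg/h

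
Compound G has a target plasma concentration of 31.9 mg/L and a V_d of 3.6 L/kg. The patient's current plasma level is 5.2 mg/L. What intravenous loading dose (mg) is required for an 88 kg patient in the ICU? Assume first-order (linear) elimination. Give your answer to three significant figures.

Total Vd = 3.6 × 88 = 316.8 L
The loading dose fills Vd to the target concentration.
Concentration deficit ΔC = 31.9 − 5.2 = 26.70 mg/L
LD = Vd × ΔC = 316.8 × 26.70 = 8459 mg

8460 mg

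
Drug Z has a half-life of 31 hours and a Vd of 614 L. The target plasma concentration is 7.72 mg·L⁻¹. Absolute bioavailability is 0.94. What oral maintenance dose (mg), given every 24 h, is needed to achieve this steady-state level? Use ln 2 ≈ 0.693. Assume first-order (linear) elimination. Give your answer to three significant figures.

CL = 0.693 × Vd / t½ = 0.693 × 614.0 / 31 = 13.73 L/h
D = CL × Css × τ / F = 13.73 × 7.72 × 24 / 0.94 = 2706 mg

2710 mg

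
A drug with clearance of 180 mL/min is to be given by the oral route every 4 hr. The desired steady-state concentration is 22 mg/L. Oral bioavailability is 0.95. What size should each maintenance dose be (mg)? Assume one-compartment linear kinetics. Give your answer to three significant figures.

1000 mg

Convert clearance: 180 mL/min × 60 min/h ÷ 1000 mL/L = 10.80 L/h
At steady state, dose per interval replaces the amount cleared in that interval: F·D/τ = CL·Css.
D = CL × Css × τ / F = 10.80 × 22 × 4 / 0.95 = 1000 mg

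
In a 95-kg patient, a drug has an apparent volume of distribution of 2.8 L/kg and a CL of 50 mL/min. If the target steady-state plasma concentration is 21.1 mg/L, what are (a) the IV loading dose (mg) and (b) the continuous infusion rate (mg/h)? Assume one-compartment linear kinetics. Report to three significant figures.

Vd(total) = 95 kg × 2.8 L/kg = 266.0 L
Loading dose = Vd × C = 266.0 × 21.1 = 5613 mg
Convert clearance: 50 mL/min × 60 min/h ÷ 1000 mL/L = 3.000 L/h
Maintenance: replace elimination → rate = CL × Css = 3.000 × 21.1 = 63.30 mg/h

(a) 5610 mg; (b) 63.3 mg/h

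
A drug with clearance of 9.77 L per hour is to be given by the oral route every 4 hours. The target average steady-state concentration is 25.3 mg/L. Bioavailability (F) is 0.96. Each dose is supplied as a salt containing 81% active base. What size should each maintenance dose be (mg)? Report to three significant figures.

1270 mg

At steady state, dose per interval replaces the amount cleared in that interval: F·S·D/τ = CL·Css.
D = CL × Css × τ / F / S = 9.770 × 25.3 × 4 / 0.96 / 0.81 = 1272 mg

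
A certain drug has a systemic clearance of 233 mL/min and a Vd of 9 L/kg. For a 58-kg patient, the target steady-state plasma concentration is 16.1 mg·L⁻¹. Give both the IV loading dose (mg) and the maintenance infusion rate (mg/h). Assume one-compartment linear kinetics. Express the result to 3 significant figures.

(a) 8400 mg; (b) 225 mg/h

Vd = 9 L/kg × 58 kg = 522.0 L
Loading dose = Vd × C = 522.0 × 16.1 = 8404 mg
Convert clearance: 233 mL/min × 60 min/h ÷ 1000 mL/L = 13.98 L/h
Maintenance infusion rate = CL × Css = 13.98 × 16.1 = 225.1 mg/h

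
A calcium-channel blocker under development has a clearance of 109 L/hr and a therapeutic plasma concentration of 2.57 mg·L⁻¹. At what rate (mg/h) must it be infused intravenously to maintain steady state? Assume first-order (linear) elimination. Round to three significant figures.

280 mg/h

At steady state, infusion rate equals elimination rate: rate in = CL × Css.
R₀ = 109.0 × 2.57 = 280.1 mg/h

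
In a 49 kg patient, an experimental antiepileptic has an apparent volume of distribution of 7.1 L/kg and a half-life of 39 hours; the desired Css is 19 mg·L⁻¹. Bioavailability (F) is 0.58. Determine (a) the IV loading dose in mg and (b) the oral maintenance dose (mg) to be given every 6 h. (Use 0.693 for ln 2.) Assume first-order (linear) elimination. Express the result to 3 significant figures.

(a) 6610 mg; (b) 1220 mg

Vd(total) = 49 kg × 7.1 L/kg = 347.9 L
LD = Vd × C = 347.9 × 19 = 6610 mg
CL = 0.693 × Vd / t½ = 0.693 × 347.9 / 39 = 6.182 L/h
D = CL × Css × τ / F = 6.182 × 19 × 6 / 0.58 = 1215 mg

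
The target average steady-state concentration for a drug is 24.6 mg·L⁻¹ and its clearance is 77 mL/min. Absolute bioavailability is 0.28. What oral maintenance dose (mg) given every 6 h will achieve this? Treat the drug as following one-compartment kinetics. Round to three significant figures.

2440 mg

CL = 77 mL/min = 77 × 0.06 = 4.620 L/h
D = CL × Css × τ / F = 4.620 × 24.6 × 6 / 0.28 = 2435 mg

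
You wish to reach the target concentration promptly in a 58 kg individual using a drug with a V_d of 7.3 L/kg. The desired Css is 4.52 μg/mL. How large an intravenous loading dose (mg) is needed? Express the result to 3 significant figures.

Vd(total) = 58 kg × 7.3 L/kg = 423.4 L
LD = Vd × C = 423.4 × 4.520 = 1914 mg

1910 mg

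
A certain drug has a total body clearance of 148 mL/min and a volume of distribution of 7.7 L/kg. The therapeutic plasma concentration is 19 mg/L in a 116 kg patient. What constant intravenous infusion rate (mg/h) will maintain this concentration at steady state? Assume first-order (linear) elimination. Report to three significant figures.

169 mg/h

CL = 148 mL/min = 148 × 0.06 = 8.880 L/h
Vd does not affect the maintenance rate; only clearance governs steady-state input.
Rate = CL × Css = 8.880 × 19 = 168.7 mg/h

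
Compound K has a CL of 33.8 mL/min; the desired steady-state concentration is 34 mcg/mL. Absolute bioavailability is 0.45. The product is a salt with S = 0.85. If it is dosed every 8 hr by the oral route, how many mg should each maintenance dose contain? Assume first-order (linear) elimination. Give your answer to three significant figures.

1440 mg

CL = 33.8 mL/min × 60/1000 = 2.028 L/h
At steady state, dose per interval replaces the amount cleared in that interval: F·S·D/τ = CL·Css.
D = CL × Css × τ / F / S = 2.028 × 34 × 8 / 0.45 / 0.85 = 1442 mg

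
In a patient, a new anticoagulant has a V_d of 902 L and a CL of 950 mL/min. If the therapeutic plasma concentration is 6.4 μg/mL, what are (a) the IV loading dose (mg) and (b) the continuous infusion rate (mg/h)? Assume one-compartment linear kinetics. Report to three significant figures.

(a) 5770 mg; (b) 365 mg/h

Loading dose = Vd × C = 902.0 × 6.4 = 5773 mg
Convert clearance: 950 mL/min × 60 min/h ÷ 1000 mL/L = 57.00 L/h
Infusion rate = 57.00 L/h × 6.4 mg/L = 364.8 mg/h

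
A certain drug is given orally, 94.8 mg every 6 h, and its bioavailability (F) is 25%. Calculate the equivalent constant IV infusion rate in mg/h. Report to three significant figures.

Equivalent systemic input: infusion rate = F·D/τ.
Rate = 0.25 × 94.8 / 6 = 3.950 mg/h

3.95 mg/h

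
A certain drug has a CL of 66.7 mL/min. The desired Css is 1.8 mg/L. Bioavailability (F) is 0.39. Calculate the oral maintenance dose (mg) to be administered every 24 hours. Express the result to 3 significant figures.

Convert clearance: 66.7 mL/min × 60 min/h ÷ 1000 mL/L = 4.002 L/h
D = CL × Css × τ / F = 4.002 × 1.8 × 24 / 0.39 = 443.3 mg

443 mg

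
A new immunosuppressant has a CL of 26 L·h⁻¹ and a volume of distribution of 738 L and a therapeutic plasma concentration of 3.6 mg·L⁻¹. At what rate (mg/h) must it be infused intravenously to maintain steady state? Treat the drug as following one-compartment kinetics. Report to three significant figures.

93.6 mg/h

Vd does not affect the maintenance rate; only clearance governs steady-state input.
R₀ = 26.00 × 3.6 = 93.60 mg/h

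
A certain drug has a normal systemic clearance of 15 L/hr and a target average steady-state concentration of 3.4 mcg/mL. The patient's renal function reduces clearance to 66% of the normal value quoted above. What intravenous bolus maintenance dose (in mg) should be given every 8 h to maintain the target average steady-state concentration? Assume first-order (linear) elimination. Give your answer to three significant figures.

Patient clearance = 0.66 × 15.00 = 9.900 L/h
D = CL × Css × τ = 9.900 × 3.4 × 8 = 269.3 mg

269 mg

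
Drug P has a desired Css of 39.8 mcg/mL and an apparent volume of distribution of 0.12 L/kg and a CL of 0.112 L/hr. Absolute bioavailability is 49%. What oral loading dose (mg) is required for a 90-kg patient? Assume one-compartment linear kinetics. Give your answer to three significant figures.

877 mg

Vd(total) = 90 kg × 0.12 L/kg = 10.80 L
The loading dose fills Vd to the target concentration; clearance is irrelevant here.
LD = Vd × C / F = 10.80 × 39.80 / 0.49 = 877.2 mg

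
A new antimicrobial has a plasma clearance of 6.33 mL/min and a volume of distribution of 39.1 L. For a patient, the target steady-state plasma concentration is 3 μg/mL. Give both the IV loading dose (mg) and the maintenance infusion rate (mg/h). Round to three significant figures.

(a) 117 mg; (b) 1.14 mg/h

Loading dose = Vd × C = 39.10 × 3 = 117.3 mg
CL = 6.33 mL/min × 60/1000 = 0.3798 L/h
Infusion rate = 0.3798 L/h × 3 mg/L = 1.139 mg/h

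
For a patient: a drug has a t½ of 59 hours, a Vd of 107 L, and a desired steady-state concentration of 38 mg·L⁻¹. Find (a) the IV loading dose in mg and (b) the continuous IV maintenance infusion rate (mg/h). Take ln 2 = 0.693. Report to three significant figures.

(a) 4070 mg; (b) 47.8 mg/h

LD = Vd × C = 107.0 × 38 = 4066 mg
CL = 0.693 × Vd / t½ = 0.693 × 107.0 / 59 = 1.257 L/h
Infusion rate = CL × Css = 1.257 × 38 = 47.77 mg/h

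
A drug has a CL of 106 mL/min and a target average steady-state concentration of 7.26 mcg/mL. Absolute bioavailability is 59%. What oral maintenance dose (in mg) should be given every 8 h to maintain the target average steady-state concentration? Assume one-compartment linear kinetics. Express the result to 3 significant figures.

626 mg

Convert clearance: 106 mL/min × 60 min/h ÷ 1000 mL/L = 6.360 L/h
At steady state, dose per interval replaces the amount cleared in that interval: F·D/τ = CL·Css.
D = CL × Css × τ / F = 6.360 × 7.26 × 8 / 0.59 = 626.1 mg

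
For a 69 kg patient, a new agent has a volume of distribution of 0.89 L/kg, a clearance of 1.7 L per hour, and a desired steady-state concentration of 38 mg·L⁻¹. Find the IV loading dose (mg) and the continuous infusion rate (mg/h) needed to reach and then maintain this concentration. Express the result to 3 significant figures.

Vd = 0.89 L/kg × 69 kg = 61.41 L
Loading dose = Vd × C = 61.41 × 38 = 2334 mg
Maintenance: replace elimination → rate = CL × Css = 1.700 × 38 = 64.60 mg/h

(a) 2330 mg; (b) 64.6 mg/h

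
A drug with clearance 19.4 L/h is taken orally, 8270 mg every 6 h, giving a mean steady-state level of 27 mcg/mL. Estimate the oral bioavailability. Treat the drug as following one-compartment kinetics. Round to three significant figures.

F·D/τ = CL·Css at steady state → F = CL·Css·τ / D.
F = 19.4 × 27 × 6 / 8270 = 0.380

0.380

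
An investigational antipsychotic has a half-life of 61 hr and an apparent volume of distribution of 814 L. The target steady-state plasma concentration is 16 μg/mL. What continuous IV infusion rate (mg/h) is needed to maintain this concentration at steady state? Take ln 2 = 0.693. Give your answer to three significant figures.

148 mg/h

k = 0.693/61 = 0.01136 h⁻¹, so CL = k·Vd = 0.01136 × 814.0 = 9.247 L/h
Infusion rate = CL × Css = 9.247 × 16 = 148.0 mg/h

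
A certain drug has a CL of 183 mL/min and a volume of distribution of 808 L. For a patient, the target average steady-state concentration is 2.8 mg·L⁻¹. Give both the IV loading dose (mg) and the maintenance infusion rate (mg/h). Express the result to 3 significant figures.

LD = Vd · C_target = 808.0 × 2.8 = 2262 mg
CL = 183 mL/min × 60/1000 = 10.98 L/h
Maintenance: replace elimination → rate = CL × Css = 10.98 × 2.8 = 30.74 mg/h

(a) 2260 mg; (b) 30.7 mg/h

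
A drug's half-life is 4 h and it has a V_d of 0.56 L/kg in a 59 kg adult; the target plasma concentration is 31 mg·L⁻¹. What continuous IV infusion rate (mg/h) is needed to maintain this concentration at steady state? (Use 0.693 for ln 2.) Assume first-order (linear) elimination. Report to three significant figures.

Total Vd = 0.56 × 59 = 33.04 L
CL = ln 2 · Vd / t½ = 0.693 × 33.04 / 4 = 5.724 L/h
Infusion rate = CL × Css = 5.724 × 31 = 177.4 mg/h

177 mg/h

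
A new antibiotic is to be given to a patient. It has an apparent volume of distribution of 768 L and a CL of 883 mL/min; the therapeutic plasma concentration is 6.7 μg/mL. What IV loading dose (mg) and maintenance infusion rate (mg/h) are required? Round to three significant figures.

Loading dose = Vd × C = 768.0 × 6.7 = 5146 mg
Convert clearance: 883 mL/min × 60 min/h ÷ 1000 mL/L = 52.98 L/h
Maintenance: replace elimination → rate = CL × Css = 52.98 × 6.7 = 355.0 mg/h

(a) 5150 mg; (b) 355 mg/h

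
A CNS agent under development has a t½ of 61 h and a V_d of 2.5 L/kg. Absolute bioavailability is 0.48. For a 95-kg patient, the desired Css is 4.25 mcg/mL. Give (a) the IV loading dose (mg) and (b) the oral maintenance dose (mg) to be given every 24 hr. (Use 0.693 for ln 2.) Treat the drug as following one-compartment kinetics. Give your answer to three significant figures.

Vd = 2.5 L/kg × 95 kg = 237.5 L
LD = Vd × C = 237.5 × 4.25 = 1009 mg
CL = 0.693 × Vd / t½ = 0.693 × 237.5 / 61 = 2.698 L/h
D = CL × Css × τ / F = 2.698 × 4.25 × 24 / 0.48 = 573.3 mg

(a) 1010 mg; (b) 573 mg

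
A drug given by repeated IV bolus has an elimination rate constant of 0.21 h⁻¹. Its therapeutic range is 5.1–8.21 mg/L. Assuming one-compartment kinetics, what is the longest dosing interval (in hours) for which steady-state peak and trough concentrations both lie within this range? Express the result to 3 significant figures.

2.27 h

Between IV bolus doses, concentration decays as C = C₀·e^(−kτ), so C_peak/C_trough = e^(kτ).
τ_max = ln(C_peak/C_trough) / k = ln(8.21/5.1) / 0.2100 = 0.4761 / 0.2100 = 2.267 h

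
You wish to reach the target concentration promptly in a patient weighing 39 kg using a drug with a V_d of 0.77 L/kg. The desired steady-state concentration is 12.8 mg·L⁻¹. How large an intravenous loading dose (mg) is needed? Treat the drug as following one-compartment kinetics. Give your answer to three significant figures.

384 mg

Total Vd = 0.77 × 39 = 30.03 L
LD = Vd × C = 30.03 × 12.80 = 384.4 mg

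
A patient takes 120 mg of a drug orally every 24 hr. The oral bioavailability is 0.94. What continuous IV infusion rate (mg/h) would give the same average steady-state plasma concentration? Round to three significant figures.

Equivalent systemic input: infusion rate = F·D/τ.
Rate = 0.94 × 120 / 24 = 4.700 mg/h

4.70 mg/h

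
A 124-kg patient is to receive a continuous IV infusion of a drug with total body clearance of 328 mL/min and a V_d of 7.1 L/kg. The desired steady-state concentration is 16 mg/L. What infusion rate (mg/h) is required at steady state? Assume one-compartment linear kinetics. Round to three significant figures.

315 mg/h

CL = 328 mL/min = 328 × 0.06 = 19.68 L/h
Maintenance depends on clearance, not Vd — rate in must match rate out.
Rate = CL × Css = 19.68 × 16 = 314.9 mg/h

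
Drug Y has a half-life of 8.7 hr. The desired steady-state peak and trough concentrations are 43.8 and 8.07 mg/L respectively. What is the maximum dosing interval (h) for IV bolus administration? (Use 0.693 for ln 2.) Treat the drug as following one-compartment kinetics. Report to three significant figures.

k = 0.693 / t½ = 0.693 / 8.7 = 0.07966 h⁻¹
Between IV bolus doses, concentration decays as C = C₀·e^(−kτ), so C_peak/C_trough = e^(kτ).
τ_max = ln(C_peak/C_trough) / k = ln(43.8/8.07) / 0.07966 = 1.691 / 0.07966 = 21.23 h

21.2 h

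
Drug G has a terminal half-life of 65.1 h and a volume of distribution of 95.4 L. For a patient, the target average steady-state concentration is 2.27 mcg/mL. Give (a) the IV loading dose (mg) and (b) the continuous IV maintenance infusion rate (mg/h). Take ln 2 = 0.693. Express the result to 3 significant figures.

LD = Vd × C = 95.40 × 2.27 = 216.6 mg
CL = 0.693 × Vd / t½ = 0.693 × 95.40 / 65.1 = 1.016 L/h
Infusion rate = CL × Css = 1.016 × 2.27 = 2.306 mg/h

(a) 217 mg; (b) 2.31 mg/h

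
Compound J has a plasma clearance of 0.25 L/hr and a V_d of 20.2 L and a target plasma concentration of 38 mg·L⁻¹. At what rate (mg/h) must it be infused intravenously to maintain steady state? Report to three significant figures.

Infusion rate = CL · Css = 0.2500 L/h × 38 mg/L = 9.500 mg/h

9.50 mg/h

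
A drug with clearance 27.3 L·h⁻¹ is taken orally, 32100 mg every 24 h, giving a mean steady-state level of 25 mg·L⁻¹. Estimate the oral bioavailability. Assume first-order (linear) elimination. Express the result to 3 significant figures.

F·D/τ = CL·Css at steady state → F = CL·Css·τ / D.
F = 27.3 × 25 × 24 / 32100 = 0.510

0.510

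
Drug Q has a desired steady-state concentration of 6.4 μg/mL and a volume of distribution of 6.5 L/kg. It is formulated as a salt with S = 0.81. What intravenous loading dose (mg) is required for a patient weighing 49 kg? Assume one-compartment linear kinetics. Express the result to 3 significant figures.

Vd(total) = 49 kg × 6.5 L/kg = 318.5 L
The loading dose fills Vd to the target concentration.
LD = Vd × C / S = 318.5 × 6.400 / 0.81 = 2517 mg

2520 mg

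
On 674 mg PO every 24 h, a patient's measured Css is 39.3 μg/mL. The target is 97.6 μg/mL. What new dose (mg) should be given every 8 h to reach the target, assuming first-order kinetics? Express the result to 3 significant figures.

558 mg

For first-order elimination, Css ∝ F·D/(CL·τ); F and CL are unchanged, so Css ∝ D/τ.
D₂ = D₁ × (Css,target / Css,current) × (τ₂/τ₁) = 674 × (97.6/39.3) × (8/24) = 558.0 mg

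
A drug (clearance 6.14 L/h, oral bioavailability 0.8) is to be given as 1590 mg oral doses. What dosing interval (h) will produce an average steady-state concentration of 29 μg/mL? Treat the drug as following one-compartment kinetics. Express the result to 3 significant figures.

F·D/τ = CL·Css → τ = F·D / (CL·Css).
τ = 0.8 × 1590 / (6.14 × 29) = 7.144 h

7.14 h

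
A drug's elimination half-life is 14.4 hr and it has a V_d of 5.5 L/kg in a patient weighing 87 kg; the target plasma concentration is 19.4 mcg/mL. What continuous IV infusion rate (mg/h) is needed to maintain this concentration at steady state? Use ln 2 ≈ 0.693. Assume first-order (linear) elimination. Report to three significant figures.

Total Vd = 5.5 × 87 = 478.5 L
k = 0.693/14.4 = 0.04813 h⁻¹, so CL = k·Vd = 0.04813 × 478.5 = 23.03 L/h
Infusion rate = CL × Css = 23.03 × 19.4 = 446.8 mg/h

447 mg/h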